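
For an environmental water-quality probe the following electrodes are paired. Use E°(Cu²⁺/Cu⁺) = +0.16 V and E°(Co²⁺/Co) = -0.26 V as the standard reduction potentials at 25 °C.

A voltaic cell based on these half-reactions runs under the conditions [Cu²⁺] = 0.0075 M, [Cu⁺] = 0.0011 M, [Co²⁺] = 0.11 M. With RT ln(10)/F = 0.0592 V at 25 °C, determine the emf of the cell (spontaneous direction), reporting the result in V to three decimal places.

+0.498 V

Cu²⁺/Cu⁺ is the cathode (higher E°), Co²⁺/Co the anode: E°cell = +0.16 − (-0.26) = +0.42 V, n = 2.
Overall: 2 Cu²⁺(aq) + Co(s) → 2 Cu⁺(aq) + Co²⁺(aq)
Q = [Cu⁺]^2·[Co²⁺] / ([Cu²⁺]^2); log Q = -2.626.
E = E° − (0.0592/n) log Q = +0.42 − (0.0592/2)(-2.626) = +0.498 V.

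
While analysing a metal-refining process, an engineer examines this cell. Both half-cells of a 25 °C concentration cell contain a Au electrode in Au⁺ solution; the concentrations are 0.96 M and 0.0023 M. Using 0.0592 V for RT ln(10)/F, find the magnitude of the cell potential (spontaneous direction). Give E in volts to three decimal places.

For a concentration cell E°cell = 0. The 0.96 M side is the cathode (reduction is favoured where [Au⁺] is higher).
With n = 1, E = −(0.0592/1) log([Au⁺]ₐₙ/[Au⁺]꜀ₐₜ) = −(0.0592/1) log(0.0023/0.96) = −(0.0592/1)(-2.621) = +0.155 V.

+0.155 V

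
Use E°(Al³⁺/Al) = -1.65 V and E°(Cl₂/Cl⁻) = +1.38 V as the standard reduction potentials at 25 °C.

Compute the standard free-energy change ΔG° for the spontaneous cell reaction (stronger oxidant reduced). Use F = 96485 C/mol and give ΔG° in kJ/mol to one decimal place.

Cl₂/Cl⁻ (E° = +1.38 V) is the cathode; Al³⁺/Al (E° = -1.65 V) is the anode, so E°cell = +3.03 V.
Balancing electrons gives n = 6 (lcm of 2 and 3).
ΔG° = −nFE° = −(6)(96485)(+3.03) = -1,754,097 J = -1754.1 kJ/mol.

-1754.1 kJ/mol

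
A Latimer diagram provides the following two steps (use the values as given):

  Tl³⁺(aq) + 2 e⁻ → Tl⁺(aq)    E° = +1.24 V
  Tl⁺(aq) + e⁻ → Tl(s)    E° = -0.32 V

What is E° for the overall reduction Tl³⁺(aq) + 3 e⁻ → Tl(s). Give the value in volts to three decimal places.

Standard free energies of sequential steps add: ΔG°₃ = ΔG°₁ + ΔG°₂, so n₃E°₃ = n₁E°₁ + n₂E°₂.
E°₃ = (2×+1.24 + 1×-0.32) / 3 = (+2.160) / 3 = +0.720 V.
E° values themselves are not directly additive — weighting by electron count is essential.

+0.720 V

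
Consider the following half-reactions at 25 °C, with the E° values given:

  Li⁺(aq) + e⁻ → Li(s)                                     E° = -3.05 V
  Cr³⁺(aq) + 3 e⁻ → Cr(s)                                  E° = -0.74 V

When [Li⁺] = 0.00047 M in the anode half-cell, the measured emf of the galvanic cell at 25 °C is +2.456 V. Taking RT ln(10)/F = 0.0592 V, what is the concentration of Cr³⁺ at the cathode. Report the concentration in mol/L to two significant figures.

0.0026 M

Cr³⁺/Cr is the cathode, Li⁺/Li the anode: E°cell = +2.31 V, n = 3.
Overall reaction: Cr³⁺(aq) + 3 Li(s) → Cr(s) + 3 Li⁺(aq); Q = [Li⁺]^3/[Cr³⁺]^1.
From E = E° − (0.0592/n) log Q: log Q = (E° − E)·n/0.0592 = (+2.31 − (+2.456))·3/0.0592 = -7.3986.
So 1·log[Cr³⁺] = 3·log(0.00047) − log Q = -9.9837 − (-7.3986) = -2.5851; [Cr³⁺] = 10^(-2.5851) ≈ 0.0026 M.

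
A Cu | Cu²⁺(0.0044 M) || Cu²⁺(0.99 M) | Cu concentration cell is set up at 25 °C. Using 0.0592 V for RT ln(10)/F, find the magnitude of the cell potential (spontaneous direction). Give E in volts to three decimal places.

+0.070 V

For a concentration cell E°cell = 0. The 0.99 M side is the cathode (reduction is favoured where [Cu²⁺] is higher).
With n = 2, E = −(0.0592/2) log([Cu²⁺]ₐₙ/[Cu²⁺]꜀ₐₜ) = −(0.0592/2) log(0.0044/0.99) = −(0.0592/2)(-2.352) = +0.070 V.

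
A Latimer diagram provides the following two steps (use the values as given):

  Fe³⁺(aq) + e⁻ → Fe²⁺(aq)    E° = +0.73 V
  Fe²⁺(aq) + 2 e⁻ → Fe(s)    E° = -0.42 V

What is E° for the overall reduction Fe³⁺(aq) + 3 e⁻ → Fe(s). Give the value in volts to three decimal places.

Since ΔG° = −nFE° is additive over sequential reductions, n₃E°₃ = n₁E°₁ + n₂E°₂.
E°₃ = (1×+0.73 + 2×-0.42) / 3 = (-0.110) / 3 = -0.037 V.

-0.037 V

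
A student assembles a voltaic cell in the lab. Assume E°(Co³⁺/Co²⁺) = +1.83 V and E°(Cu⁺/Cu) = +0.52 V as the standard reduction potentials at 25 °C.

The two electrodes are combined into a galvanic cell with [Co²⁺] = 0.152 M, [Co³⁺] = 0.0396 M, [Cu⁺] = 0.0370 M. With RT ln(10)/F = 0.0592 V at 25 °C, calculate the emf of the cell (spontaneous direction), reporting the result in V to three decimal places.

Co³⁺/Co²⁺ is the cathode (higher E°), Cu⁺/Cu the anode: E°cell = +1.83 − (+0.52) = +1.31 V, n = 1.
Overall: Co³⁺(aq) + Cu(s) → Co²⁺(aq) + Cu⁺(aq)
Q = [Co²⁺]·[Cu⁺] / ([Co³⁺]); log Q = -0.848.
E = E° − (0.0592/n) log Q = +1.31 − (0.0592/1)(-0.848) = +1.360 V.

+1.360 V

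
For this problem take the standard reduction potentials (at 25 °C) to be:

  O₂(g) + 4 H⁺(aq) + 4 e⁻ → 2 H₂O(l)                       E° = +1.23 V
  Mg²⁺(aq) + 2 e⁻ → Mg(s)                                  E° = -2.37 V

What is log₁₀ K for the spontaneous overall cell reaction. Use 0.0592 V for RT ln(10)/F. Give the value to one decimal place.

243.2

Cathode: O₂/H₂O; anode: Mg²⁺/Mg. E°cell = +3.60 V, n = 4.
log K = nE°cell / 0.0592 = (4)(+3.60) / 0.0592 = 243.2.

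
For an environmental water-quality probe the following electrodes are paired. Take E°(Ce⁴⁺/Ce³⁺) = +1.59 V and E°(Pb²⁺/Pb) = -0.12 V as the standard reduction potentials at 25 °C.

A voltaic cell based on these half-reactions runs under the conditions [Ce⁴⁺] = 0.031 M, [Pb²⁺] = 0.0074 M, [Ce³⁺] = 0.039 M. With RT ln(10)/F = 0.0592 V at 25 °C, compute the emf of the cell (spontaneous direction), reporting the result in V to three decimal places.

+1.767 V

Ce⁴⁺/Ce³⁺ is the cathode (higher E°), Pb²⁺/Pb the anode: E°cell = +1.59 − (-0.12) = +1.71 V, n = 2.
Overall: 2 Ce⁴⁺(aq) + Pb(s) → 2 Ce³⁺(aq) + Pb²⁺(aq)
Q = [Ce³⁺]^2·[Pb²⁺] / ([Ce⁴⁺]^2); log Q = -1.931.
E = E° − (0.0592/n) log Q = +1.71 − (0.0592/2)(-1.931) = +1.767 V.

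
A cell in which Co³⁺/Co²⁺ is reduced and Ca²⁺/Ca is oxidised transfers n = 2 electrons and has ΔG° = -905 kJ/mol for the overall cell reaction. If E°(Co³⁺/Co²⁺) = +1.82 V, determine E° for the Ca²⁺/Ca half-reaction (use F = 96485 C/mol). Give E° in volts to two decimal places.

-2.87 V

E°cell = −ΔG°/(nF) = −(-905×10³)/((2)(96485)) = +4.690 V.
Since Co³⁺/Co²⁺ is the cathode and Ca²⁺/Ca the anode, E°cell = E°(Co³⁺/Co²⁺) − E°(Ca²⁺/Ca).
So E°(Ca²⁺/Ca) = E°(Co³⁺/Co²⁺) − E°cell = (+1.82) − (+4.690) = -2.87 V.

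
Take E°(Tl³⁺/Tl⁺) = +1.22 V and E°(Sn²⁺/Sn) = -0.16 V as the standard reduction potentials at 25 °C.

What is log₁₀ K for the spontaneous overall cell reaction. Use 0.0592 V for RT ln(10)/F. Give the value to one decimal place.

46.6

Cathode: Tl³⁺/Tl⁺; anode: Sn²⁺/Sn. E°cell = +1.38 V, n = 2.
log K = nE°cell / 0.0592 = (2)(+1.38) / 0.0592 = 46.6.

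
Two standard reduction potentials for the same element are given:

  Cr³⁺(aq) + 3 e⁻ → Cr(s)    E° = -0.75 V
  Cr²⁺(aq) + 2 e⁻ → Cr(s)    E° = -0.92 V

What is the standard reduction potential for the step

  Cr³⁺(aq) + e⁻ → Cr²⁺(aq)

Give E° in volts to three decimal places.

Sequential free energies add, so n₃E°₃ = n₁E°₁ + n₂E°₂.
With n₃ = 3, and the known step contributing 2×(-0.92) V, the unknown satisfies 1·E° = 3×(-0.75) − 2×(-0.92) = -0.410.
E° = -0.410 / 1 = -0.410 V.

-0.410 V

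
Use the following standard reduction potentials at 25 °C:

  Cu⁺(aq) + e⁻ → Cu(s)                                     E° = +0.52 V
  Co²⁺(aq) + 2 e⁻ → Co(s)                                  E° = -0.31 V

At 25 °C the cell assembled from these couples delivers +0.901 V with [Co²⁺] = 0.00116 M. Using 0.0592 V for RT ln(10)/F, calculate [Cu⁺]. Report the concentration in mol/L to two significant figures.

0.54 M

Cu⁺/Cu is the cathode, Co²⁺/Co the anode: E°cell = +0.83 V, n = 2.
Overall reaction: 2 Cu⁺(aq) + Co(s) → 2 Cu(s) + Co²⁺(aq); Q = [Co²⁺]^1/[Cu⁺]^2.
From E = E° − (0.0592/n) log Q: log Q = (E° − E)·n/0.0592 = (+0.83 − (+0.901))·2/0.0592 = -2.3986.
So 2·log[Cu⁺] = 1·log(0.00116) − log Q = -2.9355 − (-2.3986) = -0.5369; log[Cu⁺] = -0.5369 / 2 = -0.2685; [Cu⁺] = 10^(-0.2685) ≈ 0.54 M.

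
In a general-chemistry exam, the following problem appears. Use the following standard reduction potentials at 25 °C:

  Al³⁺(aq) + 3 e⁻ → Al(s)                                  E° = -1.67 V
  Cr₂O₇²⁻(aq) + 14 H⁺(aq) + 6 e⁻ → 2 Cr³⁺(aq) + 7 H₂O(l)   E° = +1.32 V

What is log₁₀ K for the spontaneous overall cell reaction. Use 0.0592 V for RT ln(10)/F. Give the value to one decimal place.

Cathode: Cr₂O₇²⁻/Cr³⁺; anode: Al³⁺/Al. E°cell = +2.99 V, n = 6.
log K = nE°cell / 0.0592 = (6)(+2.99) / 0.0592 = 303.0.

303.0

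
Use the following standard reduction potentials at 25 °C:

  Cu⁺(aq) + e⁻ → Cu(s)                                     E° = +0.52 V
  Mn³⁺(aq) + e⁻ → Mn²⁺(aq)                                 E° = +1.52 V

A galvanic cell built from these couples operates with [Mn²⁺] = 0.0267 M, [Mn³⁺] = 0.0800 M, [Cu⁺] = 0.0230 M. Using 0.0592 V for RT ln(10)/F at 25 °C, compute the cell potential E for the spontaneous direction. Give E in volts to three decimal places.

Mn³⁺/Mn²⁺ is the cathode (higher E°), Cu⁺/Cu the anode: E°cell = +1.52 − (+0.52) = +1.00 V, n = 1.
Overall: Mn³⁺(aq) + Cu(s) → Mn²⁺(aq) + Cu⁺(aq)
Q = [Mn²⁺]·[Cu⁺] / ([Mn³⁺]); log Q = -2.115.
E = E° − (0.0592/n) log Q = +1.00 − (0.0592/1)(-2.115) = +1.125 V.

+1.125 V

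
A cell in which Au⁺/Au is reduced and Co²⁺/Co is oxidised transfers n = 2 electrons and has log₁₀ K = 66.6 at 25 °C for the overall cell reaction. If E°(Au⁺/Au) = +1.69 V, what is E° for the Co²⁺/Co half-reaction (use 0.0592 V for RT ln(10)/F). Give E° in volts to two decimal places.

E°cell = (0.0592/n)·log K = (0.0592/2)(66.6) = +1.971 V.
Since Au⁺/Au is the cathode and Co²⁺/Co the anode, E°cell = E°(Au⁺/Au) − E°(Co²⁺/Co).
So E°(Co²⁺/Co) = E°(Au⁺/Au) − E°cell = (+1.69) − (+1.971) = -0.28 V.

-0.28 V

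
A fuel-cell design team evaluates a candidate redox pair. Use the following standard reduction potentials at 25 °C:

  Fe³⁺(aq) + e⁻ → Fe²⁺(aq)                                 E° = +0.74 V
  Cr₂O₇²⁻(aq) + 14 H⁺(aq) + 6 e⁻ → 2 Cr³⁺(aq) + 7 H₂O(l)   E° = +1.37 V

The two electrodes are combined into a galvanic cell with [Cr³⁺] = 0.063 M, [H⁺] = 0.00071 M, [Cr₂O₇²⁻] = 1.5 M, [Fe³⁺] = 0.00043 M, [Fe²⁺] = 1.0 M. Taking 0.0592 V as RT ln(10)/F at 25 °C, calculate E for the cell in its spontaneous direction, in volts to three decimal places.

+0.420 V

Cr₂O₇²⁻/Cr³⁺ is the cathode (higher E°), Fe³⁺/Fe²⁺ the anode: E°cell = +1.37 − (+0.74) = +0.63 V, n = 6.
Overall: Cr₂O₇²⁻(aq) + 14 H⁺(aq) + 6 Fe²⁺(aq) → 2 Cr³⁺(aq) + 7 H₂O(l) + 6 Fe³⁺(aq)
Q = [Cr³⁺]^2·[Fe³⁺]^6 / ([Cr₂O₇²⁻]·[H⁺]^14·[Fe²⁺]^6); log Q = 21.306.
E = E° − (0.0592/n) log Q = +0.63 − (0.0592/6)(21.306) = +0.420 V.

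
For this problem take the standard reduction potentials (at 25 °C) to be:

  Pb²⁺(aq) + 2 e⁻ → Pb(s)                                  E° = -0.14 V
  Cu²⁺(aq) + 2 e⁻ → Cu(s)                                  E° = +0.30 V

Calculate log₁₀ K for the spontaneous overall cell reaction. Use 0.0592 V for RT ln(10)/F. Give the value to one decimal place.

14.9

Cathode: Cu²⁺/Cu; anode: Pb²⁺/Pb. E°cell = +0.44 V, n = 2.
log K = nE°cell / 0.0592 = (2)(+0.44) / 0.0592 = 14.9.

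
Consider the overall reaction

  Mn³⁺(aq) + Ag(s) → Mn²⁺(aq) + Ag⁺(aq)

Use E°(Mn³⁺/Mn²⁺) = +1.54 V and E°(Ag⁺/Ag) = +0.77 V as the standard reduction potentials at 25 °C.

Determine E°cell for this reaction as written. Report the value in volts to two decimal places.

+0.77 V

The Mn³⁺/Mn²⁺ couple has the higher reduction potential, so it is the cathode; Ag⁺/Ag is oxidised at the anode.
E°cell = E°(cathode) − E°(anode) = (+1.54) − (+0.77) = +0.77 V.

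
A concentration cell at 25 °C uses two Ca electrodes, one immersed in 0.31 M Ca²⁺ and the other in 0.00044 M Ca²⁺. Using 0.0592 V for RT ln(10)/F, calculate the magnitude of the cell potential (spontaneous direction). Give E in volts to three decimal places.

+0.084 V

For a concentration cell E°cell = 0. The 0.31 M side is the cathode (reduction is favoured where [Ca²⁺] is higher).
With n = 2, E = −(0.0592/2) log([Ca²⁺]ₐₙ/[Ca²⁺]꜀ₐₜ) = −(0.0592/2) log(0.00044/0.31) = −(0.0592/2)(-2.848) = +0.084 V.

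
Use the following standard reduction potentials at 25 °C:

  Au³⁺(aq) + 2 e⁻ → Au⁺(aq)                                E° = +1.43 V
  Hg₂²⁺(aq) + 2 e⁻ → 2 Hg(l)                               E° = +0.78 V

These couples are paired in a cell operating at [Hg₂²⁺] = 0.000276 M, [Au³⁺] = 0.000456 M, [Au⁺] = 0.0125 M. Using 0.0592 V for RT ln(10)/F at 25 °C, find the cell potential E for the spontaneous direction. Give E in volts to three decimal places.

Au³⁺/Au⁺ is the cathode (higher E°), Hg₂²⁺/Hg the anode: E°cell = +1.43 − (+0.78) = +0.65 V, n = 2.
Overall: Au³⁺(aq) + 2 Hg(l) → Au⁺(aq) + Hg₂²⁺(aq)
Q = [Au⁺]·[Hg₂²⁺] / ([Au³⁺]); log Q = -2.121.
E = E° − (0.0592/n) log Q = +0.65 − (0.0592/2)(-2.121) = +0.713 V.

+0.713 V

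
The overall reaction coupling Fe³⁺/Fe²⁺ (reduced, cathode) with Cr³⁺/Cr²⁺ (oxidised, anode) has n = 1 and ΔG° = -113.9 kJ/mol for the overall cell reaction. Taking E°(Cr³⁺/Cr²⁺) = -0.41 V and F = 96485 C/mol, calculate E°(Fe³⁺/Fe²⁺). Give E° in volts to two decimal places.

E°cell = −ΔG°/(nF) = −(-113.9×10³)/((1)(96485)) = +1.180 V.
Since Fe³⁺/Fe²⁺ is the cathode and Cr³⁺/Cr²⁺ the anode, E°cell = E°(Fe³⁺/Fe²⁺) − E°(Cr³⁺/Cr²⁺).
So E°(Fe³⁺/Fe²⁺) = E°cell + E°(Cr³⁺/Cr²⁺) = +1.180 + (-0.41) = +0.77 V.

+0.77 V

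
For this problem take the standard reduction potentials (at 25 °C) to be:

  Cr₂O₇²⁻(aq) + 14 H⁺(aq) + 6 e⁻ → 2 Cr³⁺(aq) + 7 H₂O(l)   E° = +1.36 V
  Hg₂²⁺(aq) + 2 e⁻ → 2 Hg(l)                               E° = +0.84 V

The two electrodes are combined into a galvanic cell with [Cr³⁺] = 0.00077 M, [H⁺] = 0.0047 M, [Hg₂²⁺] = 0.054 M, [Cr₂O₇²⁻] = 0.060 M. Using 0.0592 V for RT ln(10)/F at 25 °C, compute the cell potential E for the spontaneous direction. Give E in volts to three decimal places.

Cr₂O₇²⁻/Cr³⁺ is the cathode (higher E°), Hg₂²⁺/Hg the anode: E°cell = +1.36 − (+0.84) = +0.52 V, n = 6.
Overall: Cr₂O₇²⁻(aq) + 14 H⁺(aq) + 6 Hg(l) → 2 Cr³⁺(aq) + 7 H₂O(l) + 3 Hg₂²⁺(aq)
Q = [Cr³⁺]^2·[Hg₂²⁺]^3 / ([Cr₂O₇²⁻]·[H⁺]^14); log Q = 23.783.
E = E° − (0.0592/n) log Q = +0.52 − (0.0592/6)(23.783) = +0.285 V.

+0.285 V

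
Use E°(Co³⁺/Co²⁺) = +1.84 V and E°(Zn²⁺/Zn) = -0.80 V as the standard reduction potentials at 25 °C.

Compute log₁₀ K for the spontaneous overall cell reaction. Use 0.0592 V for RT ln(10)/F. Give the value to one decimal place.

89.2

Cathode: Co³⁺/Co²⁺; anode: Zn²⁺/Zn. E°cell = +2.64 V, n = 2.
log K = nE°cell / 0.0592 = (2)(+2.64) / 0.0592 = 89.2.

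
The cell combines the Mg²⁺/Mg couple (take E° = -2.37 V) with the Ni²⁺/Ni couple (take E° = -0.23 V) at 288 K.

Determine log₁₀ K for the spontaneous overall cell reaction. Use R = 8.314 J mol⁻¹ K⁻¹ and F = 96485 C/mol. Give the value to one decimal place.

74.9

Cathode: Ni²⁺/Ni; anode: Mg²⁺/Mg. E°cell = (-0.23) − (-2.37) = +2.14 V, with n = 2.
ΔG° = −nFE° = −RT ln K, so ln K = nFE°/(RT) = (2)(96485)(+2.14) / ((8.314)(288)) = 172.465.
log₁₀ K = 172.465 / ln 10 = 74.9.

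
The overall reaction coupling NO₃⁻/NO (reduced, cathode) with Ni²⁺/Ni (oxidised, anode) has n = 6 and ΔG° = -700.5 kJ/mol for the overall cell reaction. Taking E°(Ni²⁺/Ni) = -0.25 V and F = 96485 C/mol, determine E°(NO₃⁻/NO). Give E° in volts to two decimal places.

E°cell = −ΔG°/(nF) = −(-700.5×10³)/((6)(96485)) = +1.210 V.
Since NO₃⁻/NO is the cathode and Ni²⁺/Ni the anode, E°cell = E°(NO₃⁻/NO) − E°(Ni²⁺/Ni).
So E°(NO₃⁻/NO) = E°cell + E°(Ni²⁺/Ni) = +1.210 + (-0.25) = +0.96 V.

+0.96 V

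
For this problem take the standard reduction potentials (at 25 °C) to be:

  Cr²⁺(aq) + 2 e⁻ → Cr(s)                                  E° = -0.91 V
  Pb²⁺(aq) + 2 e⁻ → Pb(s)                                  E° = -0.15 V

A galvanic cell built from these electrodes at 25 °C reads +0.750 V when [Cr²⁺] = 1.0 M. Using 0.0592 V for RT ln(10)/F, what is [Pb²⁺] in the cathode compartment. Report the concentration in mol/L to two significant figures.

0.46 M

Pb²⁺/Pb is the cathode, Cr²⁺/Cr the anode: E°cell = +0.76 V, n = 2.
Overall reaction: Pb²⁺(aq) + Cr(s) → Pb(s) + Cr²⁺(aq); Q = [Cr²⁺]^1/[Pb²⁺]^1.
From E = E° − (0.0592/n) log Q: log Q = (E° − E)·n/0.0592 = (+0.76 − (+0.750))·2/0.0592 = 0.3378.
So 1·log[Pb²⁺] = 1·log(1) − log Q = 0.0000 − (0.3378) = -0.3378; [Pb²⁺] = 10^(-0.3378) ≈ 0.46 M.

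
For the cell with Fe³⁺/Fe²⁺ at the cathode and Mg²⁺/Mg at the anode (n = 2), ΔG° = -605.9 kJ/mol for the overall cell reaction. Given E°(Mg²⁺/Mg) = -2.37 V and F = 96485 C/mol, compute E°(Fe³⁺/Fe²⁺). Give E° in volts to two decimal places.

E°cell = −ΔG°/(nF) = −(-605.9×10³)/((2)(96485)) = +3.140 V.
Since Fe³⁺/Fe²⁺ is the cathode and Mg²⁺/Mg the anode, E°cell = E°(Fe³⁺/Fe²⁺) − E°(Mg²⁺/Mg).
So E°(Fe³⁺/Fe²⁺) = E°cell + E°(Mg²⁺/Mg) = +3.140 + (-2.37) = +0.77 V.

+0.77 V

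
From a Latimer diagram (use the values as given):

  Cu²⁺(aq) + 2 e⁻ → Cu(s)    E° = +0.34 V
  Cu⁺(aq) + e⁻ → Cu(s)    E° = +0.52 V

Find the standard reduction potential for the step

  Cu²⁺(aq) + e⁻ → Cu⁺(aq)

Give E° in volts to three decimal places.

Sequential free energies add, so n₃E°₃ = n₁E°₁ + n₂E°₂.
With n₃ = 2, and the known step contributing 1×(+0.52) V, the unknown satisfies 1·E° = 2×(+0.34) − 1×(+0.52) = +0.160.
E° = +0.160 / 1 = +0.160 V.

+0.160 V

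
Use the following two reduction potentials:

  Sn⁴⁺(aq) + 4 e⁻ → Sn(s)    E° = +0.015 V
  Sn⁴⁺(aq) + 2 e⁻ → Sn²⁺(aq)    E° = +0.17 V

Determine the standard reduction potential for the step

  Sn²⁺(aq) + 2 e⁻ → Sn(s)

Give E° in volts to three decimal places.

Sequential free energies add, so n₃E°₃ = n₁E°₁ + n₂E°₂.
With n₃ = 4, and the known step contributing 2×(+0.17) V, the unknown satisfies 2·E° = 4×(+0.015) − 2×(+0.17) = -0.280.
E° = -0.280 / 2 = -0.140 V.

-0.140 V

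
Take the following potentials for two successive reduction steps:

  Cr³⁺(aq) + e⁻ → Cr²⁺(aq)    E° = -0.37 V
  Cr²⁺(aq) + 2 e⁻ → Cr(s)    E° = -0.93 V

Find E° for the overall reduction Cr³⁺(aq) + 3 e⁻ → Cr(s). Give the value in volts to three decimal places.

-0.743 V

Since ΔG° = −nFE° is additive over sequential reductions, n₃E°₃ = n₁E°₁ + n₂E°₂.
E°₃ = (1×-0.37 + 2×-0.93) / 3 = (-2.230) / 3 = -0.743 V.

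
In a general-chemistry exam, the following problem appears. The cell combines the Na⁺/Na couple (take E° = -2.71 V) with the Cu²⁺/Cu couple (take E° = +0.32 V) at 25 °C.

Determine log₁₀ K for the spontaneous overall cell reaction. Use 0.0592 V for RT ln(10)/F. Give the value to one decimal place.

102.4

Cathode: Cu²⁺/Cu; anode: Na⁺/Na. E°cell = +3.03 V, n = 2.
log K = nE°cell / 0.0592 = (2)(+3.03) / 0.0592 = 102.4.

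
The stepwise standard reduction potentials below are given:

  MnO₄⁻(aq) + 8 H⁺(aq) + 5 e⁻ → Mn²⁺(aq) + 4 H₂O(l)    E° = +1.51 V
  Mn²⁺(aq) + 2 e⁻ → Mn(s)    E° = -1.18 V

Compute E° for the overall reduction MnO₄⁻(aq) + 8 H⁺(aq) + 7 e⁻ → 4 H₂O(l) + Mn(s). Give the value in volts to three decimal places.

+0.741 V

Since ΔG° = −nFE° is additive over sequential reductions, n₃E°₃ = n₁E°₁ + n₂E°₂.
E°₃ = (5×+1.51 + 2×-1.18) / 7 = (+5.190) / 7 = +0.741 V.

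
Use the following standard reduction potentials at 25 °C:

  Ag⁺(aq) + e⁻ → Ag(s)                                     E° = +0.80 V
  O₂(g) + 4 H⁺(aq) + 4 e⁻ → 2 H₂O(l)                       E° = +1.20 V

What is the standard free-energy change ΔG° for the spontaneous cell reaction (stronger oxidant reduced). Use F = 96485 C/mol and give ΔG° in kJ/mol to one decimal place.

O₂/H₂O (E° = +1.20 V) is the cathode; Ag⁺/Ag (E° = +0.80 V) is the anode, so E°cell = +0.40 V.
Balancing electrons gives n = 4 (lcm of 4 and 1).
ΔG° = −nFE° = −(4)(96485)(+0.40) = -154,376 J = -154.4 kJ/mol.

-154.4 kJ/mol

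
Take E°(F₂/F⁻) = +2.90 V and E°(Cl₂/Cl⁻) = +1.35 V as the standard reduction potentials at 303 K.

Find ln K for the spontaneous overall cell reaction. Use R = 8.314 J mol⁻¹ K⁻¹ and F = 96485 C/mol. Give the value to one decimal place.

Cathode: F₂/F⁻; anode: Cl₂/Cl⁻. E°cell = (+2.90) − (+1.35) = +1.55 V, with n = 2.
ΔG° = −nFE° = −RT ln K, so ln K = nFE°/(RT) = (2)(96485)(+1.55) / ((8.314)(303)) = 118.732.

118.7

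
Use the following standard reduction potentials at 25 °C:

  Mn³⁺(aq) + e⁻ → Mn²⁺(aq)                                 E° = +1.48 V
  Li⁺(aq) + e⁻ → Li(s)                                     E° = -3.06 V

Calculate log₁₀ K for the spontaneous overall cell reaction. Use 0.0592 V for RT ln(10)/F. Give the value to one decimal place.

Cathode: Mn³⁺/Mn²⁺; anode: Li⁺/Li. E°cell = +4.54 V, n = 1.
log K = nE°cell / 0.0592 = (1)(+4.54) / 0.0592 = 76.7.

76.7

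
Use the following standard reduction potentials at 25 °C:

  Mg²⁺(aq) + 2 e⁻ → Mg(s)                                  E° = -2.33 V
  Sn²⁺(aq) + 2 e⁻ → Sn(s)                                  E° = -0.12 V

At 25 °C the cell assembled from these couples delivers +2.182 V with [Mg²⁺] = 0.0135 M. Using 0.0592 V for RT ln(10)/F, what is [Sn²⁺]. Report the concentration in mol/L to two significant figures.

0.0015 M

Sn²⁺/Sn is the cathode, Mg²⁺/Mg the anode: E°cell = +2.21 V, n = 2.
Overall reaction: Sn²⁺(aq) + Mg(s) → Sn(s) + Mg²⁺(aq); Q = [Mg²⁺]^1/[Sn²⁺]^1.
From E = E° − (0.0592/n) log Q: log Q = (E° − E)·n/0.0592 = (+2.21 − (+2.182))·2/0.0592 = 0.9459.
So 1·log[Sn²⁺] = 1·log(0.0135) − log Q = -1.8697 − (0.9459) = -2.8156; [Sn²⁺] = 10^(-2.8156) ≈ 0.0015 M.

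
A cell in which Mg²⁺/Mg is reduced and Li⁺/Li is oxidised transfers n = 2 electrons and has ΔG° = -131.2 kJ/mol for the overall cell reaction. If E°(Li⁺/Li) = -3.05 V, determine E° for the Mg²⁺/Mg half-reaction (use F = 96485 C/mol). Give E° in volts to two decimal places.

-2.37 V

E°cell = −ΔG°/(nF) = −(-131.2×10³)/((2)(96485)) = +0.680 V.
Since Mg²⁺/Mg is the cathode and Li⁺/Li the anode, E°cell = E°(Mg²⁺/Mg) − E°(Li⁺/Li).
So E°(Mg²⁺/Mg) = E°cell + E°(Li⁺/Li) = +0.680 + (-3.05) = -2.37 V.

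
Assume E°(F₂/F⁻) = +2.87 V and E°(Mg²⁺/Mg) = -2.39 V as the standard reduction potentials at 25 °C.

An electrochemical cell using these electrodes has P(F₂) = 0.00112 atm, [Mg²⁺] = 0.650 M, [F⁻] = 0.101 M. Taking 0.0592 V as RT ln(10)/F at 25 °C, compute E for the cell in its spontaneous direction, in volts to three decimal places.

F₂/F⁻ is the cathode (higher E°), Mg²⁺/Mg the anode: E°cell = +2.87 − (-2.39) = +5.26 V, n = 2.
Overall: F₂(g) + Mg(s) → 2 F⁻(aq) + Mg²⁺(aq)
Q = [F⁻]^2·[Mg²⁺] / (P(F₂)); log Q = 0.772.
E = E° − (0.0592/n) log Q = +5.26 − (0.0592/2)(0.772) = +5.237 V.

+5.237 V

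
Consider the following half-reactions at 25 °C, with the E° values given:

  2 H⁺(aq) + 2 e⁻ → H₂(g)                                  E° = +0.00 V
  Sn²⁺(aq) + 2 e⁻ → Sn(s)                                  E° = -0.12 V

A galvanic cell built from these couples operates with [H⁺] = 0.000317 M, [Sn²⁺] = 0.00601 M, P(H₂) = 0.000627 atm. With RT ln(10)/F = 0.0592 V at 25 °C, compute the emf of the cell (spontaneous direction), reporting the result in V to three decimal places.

+0.073 V

H⁺/H₂ is the cathode (higher E°), Sn²⁺/Sn the anode: E°cell = +0.00 − (-0.12) = +0.12 V, n = 2.
Overall: 2 H⁺(aq) + Sn(s) → H₂(g) + Sn²⁺(aq)
Q = P(H₂)·[Sn²⁺] / ([H⁺]^2); log Q = 1.574.
E = E° − (0.0592/n) log Q = +0.12 − (0.0592/2)(1.574) = +0.073 V.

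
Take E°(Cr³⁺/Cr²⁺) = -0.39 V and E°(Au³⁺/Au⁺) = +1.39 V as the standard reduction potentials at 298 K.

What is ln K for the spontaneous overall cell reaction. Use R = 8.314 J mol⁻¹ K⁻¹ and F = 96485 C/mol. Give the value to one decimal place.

138.6

Cathode: Au³⁺/Au⁺; anode: Cr³⁺/Cr²⁺. E°cell = (+1.39) − (-0.39) = +1.78 V, with n = 2.
ΔG° = −nFE° = −RT ln K, so ln K = nFE°/(RT) = (2)(96485)(+1.78) / ((8.314)(298)) = 138.638.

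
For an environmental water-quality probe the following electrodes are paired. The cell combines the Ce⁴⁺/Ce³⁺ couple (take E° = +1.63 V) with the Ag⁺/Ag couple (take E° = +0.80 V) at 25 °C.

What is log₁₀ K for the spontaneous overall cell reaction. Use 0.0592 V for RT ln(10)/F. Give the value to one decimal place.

Cathode: Ce⁴⁺/Ce³⁺; anode: Ag⁺/Ag. E°cell = +0.83 V, n = 1.
log K = nE°cell / 0.0592 = (1)(+0.83) / 0.0592 = 14.0.

14.0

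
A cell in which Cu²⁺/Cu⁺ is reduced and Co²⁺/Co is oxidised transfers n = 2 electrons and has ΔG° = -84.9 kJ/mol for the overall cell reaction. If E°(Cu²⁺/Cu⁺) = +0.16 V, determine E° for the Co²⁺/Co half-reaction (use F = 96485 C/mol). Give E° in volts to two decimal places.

E°cell = −ΔG°/(nF) = −(-84.9×10³)/((2)(96485)) = +0.440 V.
Since Cu²⁺/Cu⁺ is the cathode and Co²⁺/Co the anode, E°cell = E°(Cu²⁺/Cu⁺) − E°(Co²⁺/Co).
So E°(Co²⁺/Co) = E°(Cu²⁺/Cu⁺) − E°cell = (+0.16) − (+0.440) = -0.28 V.

-0.28 V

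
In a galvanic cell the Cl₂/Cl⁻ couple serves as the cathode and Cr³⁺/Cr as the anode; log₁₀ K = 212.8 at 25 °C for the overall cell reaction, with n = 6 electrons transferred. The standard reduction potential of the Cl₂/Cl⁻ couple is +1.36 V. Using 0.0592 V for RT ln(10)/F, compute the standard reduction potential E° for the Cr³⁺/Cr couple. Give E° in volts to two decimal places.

-0.74 V

E°cell = (0.0592/n)·log K = (0.0592/6)(212.8) = +2.100 V.
Since Cl₂/Cl⁻ is the cathode and Cr³⁺/Cr the anode, E°cell = E°(Cl₂/Cl⁻) − E°(Cr³⁺/Cr).
So E°(Cr³⁺/Cr) = E°(Cl₂/Cl⁻) − E°cell = (+1.36) − (+2.100) = -0.74 V.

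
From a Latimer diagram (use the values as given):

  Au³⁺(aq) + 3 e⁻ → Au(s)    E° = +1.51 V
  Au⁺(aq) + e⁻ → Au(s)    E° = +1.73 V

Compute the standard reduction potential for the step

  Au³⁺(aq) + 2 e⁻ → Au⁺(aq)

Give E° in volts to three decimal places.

+1.400 V

Sequential free energies add, so n₃E°₃ = n₁E°₁ + n₂E°₂.
With n₃ = 3, and the known step contributing 1×(+1.73) V, the unknown satisfies 2·E° = 3×(+1.51) − 1×(+1.73) = +2.800.
E° = +2.800 / 2 = +1.400 V.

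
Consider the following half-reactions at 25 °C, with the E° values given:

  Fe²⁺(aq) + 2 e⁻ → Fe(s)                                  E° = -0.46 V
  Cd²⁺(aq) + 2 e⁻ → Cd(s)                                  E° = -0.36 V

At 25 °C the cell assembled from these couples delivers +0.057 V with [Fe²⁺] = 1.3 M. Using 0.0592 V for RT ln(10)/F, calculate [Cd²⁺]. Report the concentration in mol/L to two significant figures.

0.046 M

Cd²⁺/Cd is the cathode, Fe²⁺/Fe the anode: E°cell = +0.10 V, n = 2.
Overall reaction: Cd²⁺(aq) + Fe(s) → Cd(s) + Fe²⁺(aq); Q = [Fe²⁺]^1/[Cd²⁺]^1.
From E = E° − (0.0592/n) log Q: log Q = (E° − E)·n/0.0592 = (+0.10 − (+0.057))·2/0.0592 = 1.4527.
So 1·log[Cd²⁺] = 1·log(1.3) − log Q = 0.1139 − (1.4527) = -1.3388; [Cd²⁺] = 10^(-1.3388) ≈ 0.046 M.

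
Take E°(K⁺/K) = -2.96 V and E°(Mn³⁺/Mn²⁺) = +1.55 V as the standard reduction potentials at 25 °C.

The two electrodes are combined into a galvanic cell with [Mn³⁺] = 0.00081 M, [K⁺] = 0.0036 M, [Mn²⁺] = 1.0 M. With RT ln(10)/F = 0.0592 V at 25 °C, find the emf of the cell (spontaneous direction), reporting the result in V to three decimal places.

Mn³⁺/Mn²⁺ is the cathode (higher E°), K⁺/K the anode: E°cell = +1.55 − (-2.96) = +4.51 V, n = 1.
Overall: Mn³⁺(aq) + K(s) → Mn²⁺(aq) + K⁺(aq)
Q = [Mn²⁺]·[K⁺] / ([Mn³⁺]); log Q = 0.648.
E = E° − (0.0592/n) log Q = +4.51 − (0.0592/1)(0.648) = +4.472 V.

+4.472 V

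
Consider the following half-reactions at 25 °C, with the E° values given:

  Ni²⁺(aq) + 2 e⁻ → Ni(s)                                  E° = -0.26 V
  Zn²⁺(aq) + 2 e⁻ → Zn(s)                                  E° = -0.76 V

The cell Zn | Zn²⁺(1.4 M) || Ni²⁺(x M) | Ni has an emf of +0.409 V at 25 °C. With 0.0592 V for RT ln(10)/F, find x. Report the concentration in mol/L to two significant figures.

0.0012 M

Ni²⁺/Ni is the cathode, Zn²⁺/Zn the anode: E°cell = +0.50 V, n = 2.
Overall reaction: Ni²⁺(aq) + Zn(s) → Ni(s) + Zn²⁺(aq); Q = [Zn²⁺]^1/[Ni²⁺]^1.
From E = E° − (0.0592/n) log Q: log Q = (E° − E)·n/0.0592 = (+0.50 − (+0.409))·2/0.0592 = 3.0743.
So 1·log[Ni²⁺] = 1·log(1.4) − log Q = 0.1461 − (3.0743) = -2.9282; [Ni²⁺] = 10^(-2.9282) ≈ 0.0012 M.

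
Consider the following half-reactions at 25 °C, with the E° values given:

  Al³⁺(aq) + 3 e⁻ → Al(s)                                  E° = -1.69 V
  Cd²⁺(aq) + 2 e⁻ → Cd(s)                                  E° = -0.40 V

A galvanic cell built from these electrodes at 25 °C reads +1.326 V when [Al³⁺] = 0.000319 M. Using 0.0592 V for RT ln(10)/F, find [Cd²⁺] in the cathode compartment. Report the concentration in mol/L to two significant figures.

Cd²⁺/Cd is the cathode, Al³⁺/Al the anode: E°cell = +1.29 V, n = 6.
Overall reaction: 3 Cd²⁺(aq) + 2 Al(s) → 3 Cd(s) + 2 Al³⁺(aq); Q = [Al³⁺]^2/[Cd²⁺]^3.
From E = E° − (0.0592/n) log Q: log Q = (E° − E)·n/0.0592 = (+1.29 − (+1.326))·6/0.0592 = -3.6486.
So 3·log[Cd²⁺] = 2·log(0.000319) − log Q = -6.9924 − (-3.6486) = -3.3438; log[Cd²⁺] = -3.3438 / 3 = -1.1146; [Cd²⁺] = 10^(-1.1146) ≈ 0.077 M.

0.077 M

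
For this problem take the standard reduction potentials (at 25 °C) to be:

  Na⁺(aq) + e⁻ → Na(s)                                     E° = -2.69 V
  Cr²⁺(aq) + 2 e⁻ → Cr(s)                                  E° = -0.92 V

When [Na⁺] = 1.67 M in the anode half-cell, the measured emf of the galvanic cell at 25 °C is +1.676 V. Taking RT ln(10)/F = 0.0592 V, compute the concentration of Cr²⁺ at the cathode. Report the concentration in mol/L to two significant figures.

0.0019 M

Cr²⁺/Cr is the cathode, Na⁺/Na the anode: E°cell = +1.77 V, n = 2.
Overall reaction: Cr²⁺(aq) + 2 Na(s) → Cr(s) + 2 Na⁺(aq); Q = [Na⁺]^2/[Cr²⁺]^1.
From E = E° − (0.0592/n) log Q: log Q = (E° − E)·n/0.0592 = (+1.77 − (+1.676))·2/0.0592 = 3.1757.
So 1·log[Cr²⁺] = 2·log(1.67) − log Q = 0.4454 − (3.1757) = -2.7303; [Cr²⁺] = 10^(-2.7303) ≈ 0.0019 M.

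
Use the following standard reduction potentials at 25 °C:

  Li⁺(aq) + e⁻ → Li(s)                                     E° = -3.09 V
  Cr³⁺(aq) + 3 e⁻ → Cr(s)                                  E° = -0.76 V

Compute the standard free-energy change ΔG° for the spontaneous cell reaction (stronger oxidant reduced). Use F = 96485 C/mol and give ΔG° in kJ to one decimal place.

Cr³⁺/Cr (E° = -0.76 V) is the cathode; Li⁺/Li (E° = -3.09 V) is the anode, so E°cell = +2.33 V.
Balancing electrons gives n = 3 (lcm of 3 and 1).
ΔG° = −nFE° = −(3)(96485)(+2.33) = -674,430 J = -674.4 kJ.

-674.4 kJ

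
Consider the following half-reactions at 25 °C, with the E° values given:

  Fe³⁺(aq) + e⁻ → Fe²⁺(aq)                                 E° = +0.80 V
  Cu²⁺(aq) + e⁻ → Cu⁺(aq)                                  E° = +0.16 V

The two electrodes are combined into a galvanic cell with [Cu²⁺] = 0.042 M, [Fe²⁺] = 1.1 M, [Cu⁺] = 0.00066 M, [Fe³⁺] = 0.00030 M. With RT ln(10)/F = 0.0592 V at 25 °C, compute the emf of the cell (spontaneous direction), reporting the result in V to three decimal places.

+0.322 V

Fe³⁺/Fe²⁺ is the cathode (higher E°), Cu²⁺/Cu⁺ the anode: E°cell = +0.80 − (+0.16) = +0.64 V, n = 1.
Overall: Fe³⁺(aq) + Cu⁺(aq) → Fe²⁺(aq) + Cu²⁺(aq)
Q = [Fe²⁺]·[Cu²⁺] / ([Fe³⁺]·[Cu⁺]); log Q = 5.368.
E = E° − (0.0592/n) log Q = +0.64 − (0.0592/1)(5.368) = +0.322 V.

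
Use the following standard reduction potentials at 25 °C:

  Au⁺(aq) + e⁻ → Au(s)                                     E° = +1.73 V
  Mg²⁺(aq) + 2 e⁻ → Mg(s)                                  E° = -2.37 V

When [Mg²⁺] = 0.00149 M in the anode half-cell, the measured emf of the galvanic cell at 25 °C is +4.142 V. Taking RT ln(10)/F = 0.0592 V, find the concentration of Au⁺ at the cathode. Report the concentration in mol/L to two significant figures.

0.20 M

Au⁺/Au is the cathode, Mg²⁺/Mg the anode: E°cell = +4.10 V, n = 2.
Overall reaction: 2 Au⁺(aq) + Mg(s) → 2 Au(s) + Mg²⁺(aq); Q = [Mg²⁺]^1/[Au⁺]^2.
From E = E° − (0.0592/n) log Q: log Q = (E° − E)·n/0.0592 = (+4.10 − (+4.142))·2/0.0592 = -1.4189.
So 2·log[Au⁺] = 1·log(0.00149) − log Q = -2.8268 − (-1.4189) = -1.4079; log[Au⁺] = -1.4079 / 2 = -0.7039; [Au⁺] = 10^(-0.7039) ≈ 0.20 M.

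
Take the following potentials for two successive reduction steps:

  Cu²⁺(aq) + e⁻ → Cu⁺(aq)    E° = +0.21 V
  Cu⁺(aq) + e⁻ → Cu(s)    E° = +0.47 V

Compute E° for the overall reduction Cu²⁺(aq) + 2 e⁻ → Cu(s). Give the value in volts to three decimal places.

+0.340 V

Standard free energies of sequential steps add: ΔG°₃ = ΔG°₁ + ΔG°₂, so n₃E°₃ = n₁E°₁ + n₂E°₂.
E°₃ = (1×+0.21 + 1×+0.47) / 2 = (+0.680) / 2 = +0.340 V.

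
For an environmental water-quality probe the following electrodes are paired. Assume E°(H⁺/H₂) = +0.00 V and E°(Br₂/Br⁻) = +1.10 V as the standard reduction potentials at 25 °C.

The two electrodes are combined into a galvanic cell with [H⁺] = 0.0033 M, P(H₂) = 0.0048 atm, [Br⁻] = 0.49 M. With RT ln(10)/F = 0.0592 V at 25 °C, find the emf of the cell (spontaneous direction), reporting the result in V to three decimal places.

Br₂/Br⁻ is the cathode (higher E°), H⁺/H₂ the anode: E°cell = +1.10 − (+0.00) = +1.10 V, n = 2.
Overall: Br₂(l) + H₂(g) → 2 Br⁻(aq) + 2 H⁺(aq)
Q = [Br⁻]^2·[H⁺]^2 / (P(H₂)); log Q = -3.264.
E = E° − (0.0592/n) log Q = +1.10 − (0.0592/2)(-3.264) = +1.197 V.

+1.197 V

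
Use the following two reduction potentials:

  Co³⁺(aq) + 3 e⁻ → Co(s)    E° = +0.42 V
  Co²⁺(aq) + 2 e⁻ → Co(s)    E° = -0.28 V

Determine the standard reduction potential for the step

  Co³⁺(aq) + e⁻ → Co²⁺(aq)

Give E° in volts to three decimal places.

+1.820 V

Sequential free energies add, so n₃E°₃ = n₁E°₁ + n₂E°₂.
With n₃ = 3, and the known step contributing 2×(-0.28) V, the unknown satisfies 1·E° = 3×(+0.42) − 2×(-0.28) = +1.820.
E° = +1.820 / 1 = +1.820 V.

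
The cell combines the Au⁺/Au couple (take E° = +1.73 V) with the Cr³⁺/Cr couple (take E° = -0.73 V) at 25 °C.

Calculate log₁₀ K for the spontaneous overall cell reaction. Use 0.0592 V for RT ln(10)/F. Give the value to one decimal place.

Cathode: Au⁺/Au; anode: Cr³⁺/Cr. E°cell = +2.46 V, n = 3.
log K = nE°cell / 0.0592 = (3)(+2.46) / 0.0592 = 124.7.

124.7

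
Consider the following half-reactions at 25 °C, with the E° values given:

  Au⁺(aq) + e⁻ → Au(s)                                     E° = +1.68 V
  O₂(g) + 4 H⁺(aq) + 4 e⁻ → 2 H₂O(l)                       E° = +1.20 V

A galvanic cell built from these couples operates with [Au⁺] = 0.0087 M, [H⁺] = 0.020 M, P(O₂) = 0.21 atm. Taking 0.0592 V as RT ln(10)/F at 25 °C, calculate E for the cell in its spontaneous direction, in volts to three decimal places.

Au⁺/Au is the cathode (higher E°), O₂/H₂O the anode: E°cell = +1.68 − (+1.20) = +0.48 V, n = 4.
Overall: 4 Au⁺(aq) + 2 H₂O(l) → 4 Au(s) + O₂(g) + 4 H⁺(aq)
Q = P(O₂)·[H⁺]^4 / ([Au⁺]^4); log Q = 0.768.
E = E° − (0.0592/n) log Q = +0.48 − (0.0592/4)(0.768) = +0.469 V.

+0.469 V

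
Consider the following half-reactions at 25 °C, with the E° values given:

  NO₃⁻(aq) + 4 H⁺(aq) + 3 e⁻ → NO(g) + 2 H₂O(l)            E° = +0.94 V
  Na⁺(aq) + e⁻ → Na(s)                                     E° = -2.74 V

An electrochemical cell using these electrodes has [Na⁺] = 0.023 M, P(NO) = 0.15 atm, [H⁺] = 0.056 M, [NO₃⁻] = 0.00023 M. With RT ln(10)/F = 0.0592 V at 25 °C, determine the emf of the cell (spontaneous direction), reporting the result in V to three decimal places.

+3.623 V

NO₃⁻/NO is the cathode (higher E°), Na⁺/Na the anode: E°cell = +0.94 − (-2.74) = +3.68 V, n = 3.
Overall: NO₃⁻(aq) + 4 H⁺(aq) + 3 Na(s) → NO(g) + 2 H₂O(l) + 3 Na⁺(aq)
Q = P(NO)·[Na⁺]^3 / ([NO₃⁻]·[H⁺]^4); log Q = 2.907.
E = E° − (0.0592/n) log Q = +3.68 − (0.0592/3)(2.907) = +3.623 V.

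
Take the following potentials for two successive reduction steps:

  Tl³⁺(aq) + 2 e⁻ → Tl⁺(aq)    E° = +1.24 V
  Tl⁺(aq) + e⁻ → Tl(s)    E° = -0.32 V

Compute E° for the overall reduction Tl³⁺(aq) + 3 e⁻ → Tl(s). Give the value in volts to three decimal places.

+0.720 V

Adding the free-energy changes (−nFE°) of the two steps gives −n₃FE°₃ = −n₁FE°₁ − n₂FE°₂.
E°₃ = (2×+1.24 + 1×-0.32) / 3 = (+2.160) / 3 = +0.720 V.
Simply averaging or adding the two E° values would be wrong; the electron-weighted sum is required.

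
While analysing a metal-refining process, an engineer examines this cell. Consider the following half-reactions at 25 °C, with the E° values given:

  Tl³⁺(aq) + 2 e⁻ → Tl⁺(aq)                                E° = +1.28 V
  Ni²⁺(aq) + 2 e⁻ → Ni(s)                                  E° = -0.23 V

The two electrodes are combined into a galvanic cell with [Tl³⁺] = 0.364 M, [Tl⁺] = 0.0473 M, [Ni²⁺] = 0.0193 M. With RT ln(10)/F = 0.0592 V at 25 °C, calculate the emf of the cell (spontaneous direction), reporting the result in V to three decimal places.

Tl³⁺/Tl⁺ is the cathode (higher E°), Ni²⁺/Ni the anode: E°cell = +1.28 − (-0.23) = +1.51 V, n = 2.
Overall: Tl³⁺(aq) + Ni(s) → Tl⁺(aq) + Ni²⁺(aq)
Q = [Tl⁺]·[Ni²⁺] / ([Tl³⁺]); log Q = -2.601.
E = E° − (0.0592/n) log Q = +1.51 − (0.0592/2)(-2.601) = +1.587 V.

+1.587 V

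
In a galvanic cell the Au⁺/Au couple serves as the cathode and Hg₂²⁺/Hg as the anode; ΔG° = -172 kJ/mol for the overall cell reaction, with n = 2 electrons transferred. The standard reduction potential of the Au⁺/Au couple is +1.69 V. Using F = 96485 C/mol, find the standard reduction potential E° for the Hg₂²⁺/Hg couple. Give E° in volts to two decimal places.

E°cell = −ΔG°/(nF) = −(-172×10³)/((2)(96485)) = +0.891 V.
Since Au⁺/Au is the cathode and Hg₂²⁺/Hg the anode, E°cell = E°(Au⁺/Au) − E°(Hg₂²⁺/Hg).
So E°(Hg₂²⁺/Hg) = E°(Au⁺/Au) − E°cell = (+1.69) − (+0.891) = +0.80 V.

+0.80 V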